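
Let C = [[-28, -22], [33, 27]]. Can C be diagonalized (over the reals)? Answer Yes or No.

Yes

Characteristic polynomial: p(s) = s^2 + s - 30 = (s - 5)(s + 6).
All 2 eigenvalues are distinct, so C is diagonalizable.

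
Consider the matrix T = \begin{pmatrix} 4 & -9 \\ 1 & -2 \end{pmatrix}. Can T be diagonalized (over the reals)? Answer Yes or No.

No

Characteristic polynomial: p(s) = s^2 - 2s + 1 = (s - 1)^2.
s = 1 has algebraic multiplicity 2; rank(T − 1I) = 1, so geometric multiplicity = 1.
Geometric multiplicity < algebraic multiplicity, so T is not diagonalizable.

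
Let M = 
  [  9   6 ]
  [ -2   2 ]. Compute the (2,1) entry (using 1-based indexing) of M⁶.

Characteristic polynomial: t^2 - 11t + 30 = (t - 6)(t - 5), so the eigenvalues are 5, 6.
t=5: eigenvector (-3, 2).
t=6: eigenvector (-2, 1).
P = [[-3, -2], [2, 1]], D = diag(5, 6), P⁻¹ = [[1, 2], [-2, -3]].
M⁶ = P·diag(15625, 46656)·P⁻¹ = [[139749, 186186], [-62062, -77468]].
The requested entry is -62062.

-62062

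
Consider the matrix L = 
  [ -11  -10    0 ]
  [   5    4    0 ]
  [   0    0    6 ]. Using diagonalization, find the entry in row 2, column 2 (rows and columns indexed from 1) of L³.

214

Characteristic polynomial: λ^3 + λ^2 - 36λ - 36 = (λ - 6)(λ + 1)(λ + 6), so the eigenvalues are -6, -1, 6.
λ=-1: eigenvector (-1, 1, 0).
λ=-6: eigenvector (-2, 1, 0).
λ=6: eigenvector (0, 0, 1).
P = [[-1, -2, 0], [1, 1, 0], [0, 0, 1]], D = diag(-1, -6, 6), P⁻¹ = [[1, 2, 0], [-1, -1, 0], [0, 0, 1]].
L³ = P·diag(-1, -216, 216)·P⁻¹ = [[-431, -430, 0], [215, 214, 0], [0, 0, 216]].
The requested entry is 214.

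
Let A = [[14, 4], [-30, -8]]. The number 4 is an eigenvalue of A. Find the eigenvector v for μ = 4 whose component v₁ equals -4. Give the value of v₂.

A − 4I = [[10, 4], [-30, -12]].
Solving (A − 4I)v = 0 gives the eigenspace spanned by (-4, 10).
With v₁ = -4, v = (-4, 10), so v₂ = 10.

10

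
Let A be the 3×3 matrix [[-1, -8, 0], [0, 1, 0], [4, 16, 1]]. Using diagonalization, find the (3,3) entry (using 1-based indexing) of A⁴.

Characteristic polynomial: λ^3 - λ^2 - λ + 1 = (λ - 1)^2(λ + 1), so the eigenvalues are -1, 1, 1.
λ=-1: eigenvector (1, 0, -2).
λ=1: eigenvector (-4, 1, 8).
λ=1: eigenvector (0, 0, 1).
P = [[1, -4, 0], [0, 1, 0], [-2, 8, 1]], D = diag(-1, 1, 1), P⁻¹ = [[1, 4, 0], [0, 1, 0], [2, 0, 1]].
A⁴ = P·diag(1, 1, 1)·P⁻¹ = [[1, 0, 0], [0, 1, 0], [0, 0, 1]].
The requested entry is 1.

1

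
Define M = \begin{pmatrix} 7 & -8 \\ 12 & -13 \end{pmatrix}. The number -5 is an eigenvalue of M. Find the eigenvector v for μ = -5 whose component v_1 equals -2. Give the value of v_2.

-3

M + 5I = [[12, -8], [12, -8]].
Solving (M + 5I)v = 0 gives the eigenspace spanned by (-2, -3).
With v_1 = -2, v = (-2, -3), so v_2 = -3.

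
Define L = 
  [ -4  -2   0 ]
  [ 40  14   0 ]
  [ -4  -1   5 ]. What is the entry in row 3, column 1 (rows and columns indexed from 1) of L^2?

Characteristic polynomial: λ^3 - 15λ^2 + 74λ - 120 = (λ - 6)(λ - 5)(λ - 4), so the eigenvalues are 4, 5, 6.
λ=4: eigenvector (1, -4, 0).
λ=6: eigenvector (-1, 5, -1).
λ=5: eigenvector (0, 0, 1).
P = [[1, -1, 0], [-4, 5, 0], [0, -1, 1]], D = diag(4, 6, 5), P⁻¹ = [[5, 1, 0], [4, 1, 0], [4, 1, 1]].
L² = P·diag(16, 36, 25)·P⁻¹ = [[-64, -20, 0], [400, 116, 0], [-44, -11, 25]].
The requested entry is -44.

-44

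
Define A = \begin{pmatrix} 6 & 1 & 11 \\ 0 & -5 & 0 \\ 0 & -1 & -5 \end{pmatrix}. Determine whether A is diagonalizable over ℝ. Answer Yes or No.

No

Characteristic polynomial: p(s) = s^3 + 4s^2 - 35s - 150 = (s - 6)(s + 5)^2.
s = -5 has algebraic multiplicity 2; rank(A + 5I) = 2, so geometric multiplicity = 1.
Geometric multiplicity < algebraic multiplicity, so A is not diagonalizable.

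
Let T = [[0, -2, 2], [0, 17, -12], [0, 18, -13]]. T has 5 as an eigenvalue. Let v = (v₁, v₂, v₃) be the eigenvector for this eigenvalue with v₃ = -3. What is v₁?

T − 5I = [[-5, -2, 2], [0, 12, -12], [0, 18, -18]].
Solving (T − 5I)v = 0 gives the eigenspace spanned by (0, -3, -3).
With v₃ = -3, v = (0, -3, -3), so v₁ = 0.

0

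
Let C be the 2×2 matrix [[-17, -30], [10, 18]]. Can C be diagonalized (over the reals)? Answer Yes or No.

Characteristic polynomial: p(s) = s^2 - s - 6 = (s - 3)(s + 2).
All 2 eigenvalues are distinct, so C is diagonalizable.

Yes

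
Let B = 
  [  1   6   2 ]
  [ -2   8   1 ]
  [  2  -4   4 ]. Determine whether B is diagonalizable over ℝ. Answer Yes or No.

No

Characteristic polynomial: p(t) = t^3 - 13t^2 + 56t - 80 = (t - 5)(t - 4)^2.
t = 4 has algebraic multiplicity 2; rank(B − 4I) = 2, so geometric multiplicity = 1.
Geometric multiplicity < algebraic multiplicity, so B is not diagonalizable.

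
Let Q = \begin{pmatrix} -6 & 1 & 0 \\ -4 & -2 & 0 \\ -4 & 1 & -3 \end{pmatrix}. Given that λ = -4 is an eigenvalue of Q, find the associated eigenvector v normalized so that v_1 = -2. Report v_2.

Q + 4I = [[-2, 1, 0], [-4, 2, 0], [-4, 1, 1]].
Solving (Q + 4I)v = 0 gives the eigenspace spanned by (-2, -4, -4).
With v_1 = -2, v = (-2, -4, -4), so v_2 = -4.

-4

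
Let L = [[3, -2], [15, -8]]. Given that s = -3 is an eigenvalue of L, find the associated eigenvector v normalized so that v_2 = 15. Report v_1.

L + 3I = [[6, -2], [15, -5]].
Solving (L + 3I)v = 0 gives the eigenspace spanned by (5, 15).
With v_2 = 15, v = (5, 15), so v_1 = 5.

5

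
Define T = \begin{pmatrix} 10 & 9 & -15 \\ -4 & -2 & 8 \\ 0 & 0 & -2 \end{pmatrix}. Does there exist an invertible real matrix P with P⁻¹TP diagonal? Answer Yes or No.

Characteristic polynomial: p(μ) = μ^3 - 6μ^2 + 32 = (μ - 4)^2(μ + 2).
μ = 4 has algebraic multiplicity 2; rank(T − 4I) = 2, so geometric multiplicity = 1.
Geometric multiplicity < algebraic multiplicity, so T is not diagonalizable.

No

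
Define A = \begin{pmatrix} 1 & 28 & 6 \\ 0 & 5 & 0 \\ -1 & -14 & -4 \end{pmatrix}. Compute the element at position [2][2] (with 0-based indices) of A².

Characteristic polynomial: t^3 - 2t^2 - 13t - 10 = (t - 5)(t + 1)(t + 2), so the eigenvalues are -2, -1, 5.
t=5: eigenvector (4, 1, -2).
t=-1: eigenvector (3, 0, -1).
t=-2: eigenvector (-2, 0, 1).
P = [[4, 3, -2], [1, 0, 0], [-2, -1, 1]], D = diag(5, -1, -2), P⁻¹ = [[0, 1, 0], [1, 0, 2], [1, 2, 3]].
A² = P·diag(25, 1, 4)·P⁻¹ = [[-5, 84, -18], [0, 25, 0], [3, -42, 10]].
The requested entry is 10.

10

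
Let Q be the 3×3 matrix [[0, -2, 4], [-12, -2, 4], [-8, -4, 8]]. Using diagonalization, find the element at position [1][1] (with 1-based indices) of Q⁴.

Characteristic polynomial: r^3 - 6r^2 + 8r = r(r - 4)(r - 2), so the eigenvalues are 0, 2, 4.
r=2: eigenvector (1, -5, -2).
r=4: eigenvector (-1, 2, 0).
r=0: eigenvector (0, 2, 1).
P = [[1, -1, 0], [-5, 2, 2], [-2, 0, 1]], D = diag(2, 4, 0), P⁻¹ = [[2, 1, -2], [1, 1, -2], [4, 2, -3]].
Q⁴ = P·diag(16, 256, 0)·P⁻¹ = [[-224, -240, 480], [352, 432, -864], [-64, -32, 64]].
The requested entry is -224.

-224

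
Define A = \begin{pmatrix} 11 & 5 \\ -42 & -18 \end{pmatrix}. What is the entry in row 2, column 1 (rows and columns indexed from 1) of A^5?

-32802

Characteristic polynomial: μ^2 + 7μ + 12 = (μ + 3)(μ + 4), so the eigenvalues are -4, -3.
μ=-4: eigenvector (1, -3).
μ=-3: eigenvector (5, -14).
P = [[1, 5], [-3, -14]], D = diag(-4, -3), P⁻¹ = [[-14, -5], [3, 1]].
A⁵ = P·diag(-1024, -243)·P⁻¹ = [[10691, 3905], [-32802, -11958]].
The requested entry is -32802.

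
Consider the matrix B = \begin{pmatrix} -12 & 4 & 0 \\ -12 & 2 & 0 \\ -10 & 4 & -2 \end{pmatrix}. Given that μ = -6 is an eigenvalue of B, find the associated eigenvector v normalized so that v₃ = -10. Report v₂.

B + 6I = [[-6, 4, 0], [-12, 8, 0], [-10, 4, 4]].
Solving (B + 6I)v = 0 gives the eigenspace spanned by (-10, -15, -10).
With v₃ = -10, v = (-10, -15, -10), so v₂ = -15.

-15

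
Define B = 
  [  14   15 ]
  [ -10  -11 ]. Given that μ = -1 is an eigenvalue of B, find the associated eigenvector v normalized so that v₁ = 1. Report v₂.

-1

B + 1I = [[15, 15], [-10, -10]].
Solving (B + 1I)v = 0 gives the eigenspace spanned by (1, -1).
With v₁ = 1, v = (1, -1), so v₂ = -1.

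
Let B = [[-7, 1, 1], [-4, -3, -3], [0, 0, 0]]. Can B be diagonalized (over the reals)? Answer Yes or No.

No

Characteristic polynomial: p(μ) = μ^3 + 10μ^2 + 25μ = μ(μ + 5)^2.
μ = -5 has algebraic multiplicity 2; rank(B + 5I) = 2, so geometric multiplicity = 1.
Geometric multiplicity < algebraic multiplicity, so B is not diagonalizable.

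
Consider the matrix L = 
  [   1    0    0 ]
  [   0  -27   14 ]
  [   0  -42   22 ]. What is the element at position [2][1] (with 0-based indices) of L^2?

Characteristic polynomial: μ^3 + 4μ^2 - 11μ + 6 = (μ - 1)^2(μ + 6), so the eigenvalues are -6, 1, 1.
μ=-6: eigenvector (0, -2, -3).
μ=1: eigenvector (0, 1, 2).
μ=1: eigenvector (1, 2, 4).
P = [[0, 0, 1], [-2, 1, 2], [-3, 2, 4]], D = diag(-6, 1, 1), P⁻¹ = [[0, -2, 1], [-2, -3, 2], [1, 0, 0]].
L² = P·diag(36, 1, 1)·P⁻¹ = [[1, 0, 0], [0, 141, -70], [0, 210, -104]].
The requested entry is 210.

210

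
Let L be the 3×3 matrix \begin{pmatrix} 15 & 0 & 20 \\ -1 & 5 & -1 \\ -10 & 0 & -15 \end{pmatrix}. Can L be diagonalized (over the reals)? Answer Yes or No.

Characteristic polynomial: p(t) = t^3 - 5t^2 - 25t + 125 = (t - 5)^2(t + 5).
t = 5 has algebraic multiplicity 2; rank(L − 5I) = 2, so geometric multiplicity = 1.
Geometric multiplicity < algebraic multiplicity, so L is not diagonalizable.

No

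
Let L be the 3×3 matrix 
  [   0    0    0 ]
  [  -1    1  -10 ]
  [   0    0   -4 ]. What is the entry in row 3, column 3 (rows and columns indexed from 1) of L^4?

Characteristic polynomial: s^3 + 3s^2 - 4s = s(s - 1)(s + 4), so the eigenvalues are -4, 0, 1.
s=0: eigenvector (1, 1, 0).
s=-4: eigenvector (0, 2, 1).
s=1: eigenvector (0, 1, 0).
P = [[1, 0, 0], [1, 2, 1], [0, 1, 0]], D = diag(0, -4, 1), P⁻¹ = [[1, 0, 0], [0, 0, 1], [-1, 1, -2]].
L⁴ = P·diag(0, 256, 1)·P⁻¹ = [[0, 0, 0], [-1, 1, 510], [0, 0, 256]].
The requested entry is 256.

256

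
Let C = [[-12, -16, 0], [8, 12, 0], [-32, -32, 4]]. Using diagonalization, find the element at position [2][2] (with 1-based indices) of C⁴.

256

Characteristic polynomial: μ^3 - 4μ^2 - 16μ + 64 = (μ - 4)^2(μ + 4), so the eigenvalues are -4, 4, 4.
μ=4: eigenvector (-1, 1, -2).
μ=-4: eigenvector (-2, 1, -4).
μ=4: eigenvector (0, 0, 1).
P = [[-1, -2, 0], [1, 1, 0], [-2, -4, 1]], D = diag(4, -4, 4), P⁻¹ = [[1, 2, 0], [-1, -1, 0], [-2, 0, 1]].
C⁴ = P·diag(256, 256, 256)·P⁻¹ = [[256, 0, 0], [0, 256, 0], [0, 0, 256]].
The requested entry is 256.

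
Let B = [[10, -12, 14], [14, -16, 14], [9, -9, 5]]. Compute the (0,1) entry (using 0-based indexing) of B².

-54

Characteristic polynomial: λ^3 + λ^2 - 22λ - 40 = (λ - 5)(λ + 2)(λ + 4), so the eigenvalues are -4, -2, 5.
λ=-2: eigenvector (1, 1, 0).
λ=5: eigenvector (2, 2, 1).
λ=-4: eigenvector (-1, 0, 1).
P = [[1, 2, -1], [1, 2, 0], [0, 1, 1]], D = diag(-2, 5, -4), P⁻¹ = [[-2, 3, -2], [1, -1, 1], [-1, 1, 0]].
B² = P·diag(4, 25, 16)·P⁻¹ = [[58, -54, 42], [42, -38, 42], [9, -9, 25]].
The requested entry is -54.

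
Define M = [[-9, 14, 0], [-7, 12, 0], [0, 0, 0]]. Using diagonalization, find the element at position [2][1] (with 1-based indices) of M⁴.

-609

Characteristic polynomial: s^3 - 3s^2 - 10s = s(s - 5)(s + 2), so the eigenvalues are -2, 0, 5.
s=-2: eigenvector (2, 1, 0).
s=5: eigenvector (1, 1, 0).
s=0: eigenvector (0, 0, 1).
P = [[2, 1, 0], [1, 1, 0], [0, 0, 1]], D = diag(-2, 5, 0), P⁻¹ = [[1, -1, 0], [-1, 2, 0], [0, 0, 1]].
M⁴ = P·diag(16, 625, 0)·P⁻¹ = [[-593, 1218, 0], [-609, 1234, 0], [0, 0, 0]].
The requested entry is -609.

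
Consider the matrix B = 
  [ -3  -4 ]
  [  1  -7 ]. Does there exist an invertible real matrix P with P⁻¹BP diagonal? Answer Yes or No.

Characteristic polynomial: p(s) = s^2 + 10s + 25 = (s + 5)^2.
s = -5 has algebraic multiplicity 2; rank(B + 5I) = 1, so geometric multiplicity = 1.
Geometric multiplicity < algebraic multiplicity, so B is not diagonalizable.

No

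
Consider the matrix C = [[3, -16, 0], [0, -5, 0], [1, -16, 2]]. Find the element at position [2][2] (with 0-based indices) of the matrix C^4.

16

Characteristic polynomial: r^3 - 19r + 30 = (r - 3)(r - 2)(r + 5), so the eigenvalues are -5, 2, 3.
r=3: eigenvector (1, 0, 1).
r=-5: eigenvector (2, 1, 2).
r=2: eigenvector (0, 0, 1).
P = [[1, 2, 0], [0, 1, 0], [1, 2, 1]], D = diag(3, -5, 2), P⁻¹ = [[1, -2, 0], [0, 1, 0], [-1, 0, 1]].
C⁴ = P·diag(81, 625, 16)·P⁻¹ = [[81, 1088, 0], [0, 625, 0], [65, 1088, 16]].
The requested entry is 16.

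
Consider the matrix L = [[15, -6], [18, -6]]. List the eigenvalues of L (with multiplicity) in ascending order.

3, 6

Characteristic polynomial: p(μ) = μ^2 - 9μ + 18 = (μ - 6)(μ - 3).
Roots (with multiplicity): 3, 6.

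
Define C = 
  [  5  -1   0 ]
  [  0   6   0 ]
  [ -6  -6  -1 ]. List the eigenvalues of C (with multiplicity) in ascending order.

-1, 5, 6

Characteristic polynomial: p(λ) = λ^3 - 10λ^2 + 19λ + 30 = (λ - 6)(λ - 5)(λ + 1).
Roots (with multiplicity): -1, 5, 6.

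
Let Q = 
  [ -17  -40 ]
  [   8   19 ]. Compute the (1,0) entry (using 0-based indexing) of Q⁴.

Characteristic polynomial: r^2 - 2r - 3 = (r - 3)(r + 1), so the eigenvalues are -1, 3.
r=3: eigenvector (-2, 1).
r=-1: eigenvector (5, -2).
P = [[-2, 5], [1, -2]], D = diag(3, -1), P⁻¹ = [[2, 5], [1, 2]].
Q⁴ = P·diag(81, 1)·P⁻¹ = [[-319, -800], [160, 401]].
The requested entry is 160.

160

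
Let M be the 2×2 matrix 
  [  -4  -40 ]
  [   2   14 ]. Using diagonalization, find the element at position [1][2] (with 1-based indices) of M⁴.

Characteristic polynomial: s^2 - 10s + 24 = (s - 6)(s - 4), so the eigenvalues are 4, 6.
s=6: eigenvector (-4, 1).
s=4: eigenvector (-5, 1).
P = [[-4, -5], [1, 1]], D = diag(6, 4), P⁻¹ = [[1, 5], [-1, -4]].
M⁴ = P·diag(1296, 256)·P⁻¹ = [[-3904, -20800], [1040, 5456]].
The requested entry is -20800.

-20800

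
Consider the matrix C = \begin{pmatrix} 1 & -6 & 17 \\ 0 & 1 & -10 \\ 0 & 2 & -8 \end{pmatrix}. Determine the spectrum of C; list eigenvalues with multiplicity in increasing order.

Characteristic polynomial: p(λ) = λ^3 + 6λ^2 + 5λ - 12 = (λ - 1)(λ + 3)(λ + 4).
Roots (with multiplicity): -4, -3, 1.

-4, -3, 1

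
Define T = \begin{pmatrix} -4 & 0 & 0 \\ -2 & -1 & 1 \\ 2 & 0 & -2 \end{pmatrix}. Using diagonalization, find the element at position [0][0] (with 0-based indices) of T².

16

Characteristic polynomial: μ^3 + 7μ^2 + 14μ + 8 = (μ + 1)(μ + 2)(μ + 4), so the eigenvalues are -4, -2, -1.
μ=-4: eigenvector (1, 1, -1).
μ=-1: eigenvector (0, 1, 0).
μ=-2: eigenvector (0, -1, 1).
P = [[1, 0, 0], [1, 1, -1], [-1, 0, 1]], D = diag(-4, -1, -2), P⁻¹ = [[1, 0, 0], [0, 1, 1], [1, 0, 1]].
T² = P·diag(16, 1, 4)·P⁻¹ = [[16, 0, 0], [12, 1, -3], [-12, 0, 4]].
The requested entry is 16.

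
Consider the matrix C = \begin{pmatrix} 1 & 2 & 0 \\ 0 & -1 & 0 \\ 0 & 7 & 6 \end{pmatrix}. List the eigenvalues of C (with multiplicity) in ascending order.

Characteristic polynomial: p(λ) = λ^3 - 6λ^2 - λ + 6 = (λ - 6)(λ - 1)(λ + 1).
Roots (with multiplicity): -1, 1, 6.

-1, 1, 6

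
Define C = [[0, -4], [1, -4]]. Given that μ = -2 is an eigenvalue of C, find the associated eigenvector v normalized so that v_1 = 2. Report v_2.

C + 2I = [[2, -4], [1, -2]].
Solving (C + 2I)v = 0 gives the eigenspace spanned by (2, 1).
With v_1 = 2, v = (2, 1), so v_2 = 1.

1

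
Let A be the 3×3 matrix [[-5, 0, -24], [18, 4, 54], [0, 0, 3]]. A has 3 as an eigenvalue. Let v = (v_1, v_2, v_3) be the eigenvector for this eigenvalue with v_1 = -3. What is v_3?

A − 3I = [[-8, 0, -24], [18, 1, 54], [0, 0, 0]].
Solving (A − 3I)v = 0 gives the eigenspace spanned by (-3, 0, 1).
With v_1 = -3, v = (-3, 0, 1), so v_3 = 1.

1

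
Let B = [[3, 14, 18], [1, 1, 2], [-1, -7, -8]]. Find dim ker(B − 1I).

B − 1I = [[2, 14, 18], [1, 0, 2], [-1, -7, -9]].
This matrix has rank 2, so its null space has dimension 3 − 2 = 1.

1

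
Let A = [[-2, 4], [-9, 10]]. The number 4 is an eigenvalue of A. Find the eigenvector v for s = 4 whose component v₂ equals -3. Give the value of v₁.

-2

A − 4I = [[-6, 4], [-9, 6]].
Solving (A − 4I)v = 0 gives the eigenspace spanned by (-2, -3).
With v₂ = -3, v = (-2, -3), so v₁ = -2.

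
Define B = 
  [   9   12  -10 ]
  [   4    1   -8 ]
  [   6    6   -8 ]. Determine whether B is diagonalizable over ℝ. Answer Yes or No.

Characteristic polynomial: p(s) = s^3 - 2s^2 - 11s + 12 = (s - 4)(s - 1)(s + 3).
All 3 eigenvalues are distinct, so B is diagonalizable.

Yes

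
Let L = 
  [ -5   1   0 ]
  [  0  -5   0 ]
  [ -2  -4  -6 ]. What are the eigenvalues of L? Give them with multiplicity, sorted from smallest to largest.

-6, -5, -5

Characteristic polynomial: p(s) = s^3 + 16s^2 + 85s + 150 = (s + 5)^2(s + 6).
Roots (with multiplicity): -6, -5, -5.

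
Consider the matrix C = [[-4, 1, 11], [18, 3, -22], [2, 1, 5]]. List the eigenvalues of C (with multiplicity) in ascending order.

Characteristic polynomial: p(t) = t^3 - 4t^2 - 35t + 150 = (t - 5)^2(t + 6).
Roots (with multiplicity): -6, 5, 5.

-6, 5, 5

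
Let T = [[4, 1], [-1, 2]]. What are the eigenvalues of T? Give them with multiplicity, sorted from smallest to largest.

Characteristic polynomial: p(μ) = μ^2 - 6μ + 9 = (μ - 3)^2.
Roots (with multiplicity): 3, 3.

3, 3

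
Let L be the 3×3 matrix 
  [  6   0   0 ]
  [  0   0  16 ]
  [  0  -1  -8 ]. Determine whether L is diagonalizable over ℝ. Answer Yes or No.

Characteristic polynomial: p(s) = s^3 + 2s^2 - 32s - 96 = (s - 6)(s + 4)^2.
s = -4 has algebraic multiplicity 2; rank(L + 4I) = 2, so geometric multiplicity = 1.
Geometric multiplicity < algebraic multiplicity, so L is not diagonalizable.

No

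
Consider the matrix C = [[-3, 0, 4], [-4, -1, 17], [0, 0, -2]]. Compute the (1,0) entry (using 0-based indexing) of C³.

Characteristic polynomial: μ^3 + 6μ^2 + 11μ + 6 = (μ + 1)(μ + 2)(μ + 3), so the eigenvalues are -3, -2, -1.
μ=-3: eigenvector (1, 2, 0).
μ=-1: eigenvector (0, 1, 0).
μ=-2: eigenvector (4, -1, 1).
P = [[1, 0, 4], [2, 1, -1], [0, 0, 1]], D = diag(-3, -1, -2), P⁻¹ = [[1, 0, -4], [-2, 1, 9], [0, 0, 1]].
C³ = P·diag(-27, -1, -8)·P⁻¹ = [[-27, 0, 76], [-52, -1, 215], [0, 0, -8]].
The requested entry is -52.

-52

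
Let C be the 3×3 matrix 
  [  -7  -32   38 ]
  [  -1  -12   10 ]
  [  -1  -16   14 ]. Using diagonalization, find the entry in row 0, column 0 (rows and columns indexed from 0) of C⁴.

Characteristic polynomial: μ^3 + 5μ^2 - 16μ - 80 = (μ - 4)(μ + 4)(μ + 5), so the eigenvalues are -5, -4, 4.
μ=-5: eigenvector (3, 1, 1).
μ=-4: eigenvector (2, 1, 1).
μ=4: eigenvector (4, 1, 2).
P = [[3, 2, 4], [1, 1, 1], [1, 1, 2]], D = diag(-5, -4, 4), P⁻¹ = [[1, 0, -2], [-1, 2, 1], [0, -1, 1]].
C⁴ = P·diag(625, 256, 256)·P⁻¹ = [[1363, 0, -2214], [369, 256, -738], [369, 0, -482]].
The requested entry is 1363.

1363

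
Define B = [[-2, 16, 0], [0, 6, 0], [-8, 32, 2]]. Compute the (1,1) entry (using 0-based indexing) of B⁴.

1296

Characteristic polynomial: t^3 - 6t^2 - 4t + 24 = (t - 6)(t - 2)(t + 2), so the eigenvalues are -2, 2, 6.
t=-2: eigenvector (-1, 0, -2).
t=6: eigenvector (2, 1, 4).
t=2: eigenvector (0, 0, -1).
P = [[-1, 2, 0], [0, 1, 0], [-2, 4, -1]], D = diag(-2, 6, 2), P⁻¹ = [[-1, 2, 0], [0, 1, 0], [2, 0, -1]].
B⁴ = P·diag(16, 1296, 16)·P⁻¹ = [[16, 2560, 0], [0, 1296, 0], [0, 5120, 16]].
The requested entry is 1296.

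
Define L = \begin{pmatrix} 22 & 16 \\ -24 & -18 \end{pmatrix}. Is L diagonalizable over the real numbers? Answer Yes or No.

Characteristic polynomial: p(t) = t^2 - 4t - 12 = (t - 6)(t + 2).
All 2 eigenvalues are distinct, so L is diagonalizable.

Yes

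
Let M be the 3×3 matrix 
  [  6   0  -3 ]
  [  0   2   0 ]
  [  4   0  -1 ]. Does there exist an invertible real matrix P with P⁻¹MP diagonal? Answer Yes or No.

Yes

Characteristic polynomial: p(s) = s^3 - 7s^2 + 16s - 12 = (s - 3)(s - 2)^2.
s = 2 has algebraic multiplicity 2; rank(M − 2I) = 1, so geometric multiplicity = 2.
Every eigenvalue has geometric = algebraic multiplicity, so M is diagonalizable.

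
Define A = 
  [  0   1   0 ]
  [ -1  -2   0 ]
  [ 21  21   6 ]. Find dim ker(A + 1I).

1

A + 1I = [[1, 1, 0], [-1, -1, 0], [21, 21, 7]].
This matrix has rank 2, so its null space has dimension 3 − 2 = 1.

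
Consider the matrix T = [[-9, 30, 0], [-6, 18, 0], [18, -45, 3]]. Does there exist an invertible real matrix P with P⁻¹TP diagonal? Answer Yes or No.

Yes

Characteristic polynomial: p(r) = r^3 - 12r^2 + 45r - 54 = (r - 6)(r - 3)^2.
r = 3 has algebraic multiplicity 2; rank(T − 3I) = 1, so geometric multiplicity = 2.
Every eigenvalue has geometric = algebraic multiplicity, so T is diagonalizable.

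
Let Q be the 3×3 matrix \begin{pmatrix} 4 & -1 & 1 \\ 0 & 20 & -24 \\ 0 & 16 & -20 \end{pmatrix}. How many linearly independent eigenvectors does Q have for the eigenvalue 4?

1

Q − 4I = [[0, -1, 1], [0, 16, -24], [0, 16, -24]].
This matrix has rank 2, so its null space has dimension 3 − 2 = 1.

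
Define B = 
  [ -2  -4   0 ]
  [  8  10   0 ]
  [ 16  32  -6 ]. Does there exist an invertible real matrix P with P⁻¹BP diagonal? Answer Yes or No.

Characteristic polynomial: p(s) = s^3 - 2s^2 - 36s + 72 = (s - 6)(s - 2)(s + 6).
All 3 eigenvalues are distinct, so B is diagonalizable.

Yes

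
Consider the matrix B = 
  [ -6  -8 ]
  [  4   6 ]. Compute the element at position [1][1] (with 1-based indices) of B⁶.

Characteristic polynomial: t^2 - 4 = (t - 2)(t + 2), so the eigenvalues are -2, 2.
t=2: eigenvector (1, -1).
t=-2: eigenvector (2, -1).
P = [[1, 2], [-1, -1]], D = diag(2, -2), P⁻¹ = [[-1, -2], [1, 1]].
B⁶ = P·diag(64, 64)·P⁻¹ = [[64, 0], [0, 64]].
The requested entry is 64.

64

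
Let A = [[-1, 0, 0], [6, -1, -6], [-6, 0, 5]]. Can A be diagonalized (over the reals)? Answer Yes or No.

Yes

Characteristic polynomial: p(t) = t^3 - 3t^2 - 9t - 5 = (t - 5)(t + 1)^2.
t = -1 has algebraic multiplicity 2; rank(A + 1I) = 1, so geometric multiplicity = 2.
Every eigenvalue has geometric = algebraic multiplicity, so A is diagonalizable.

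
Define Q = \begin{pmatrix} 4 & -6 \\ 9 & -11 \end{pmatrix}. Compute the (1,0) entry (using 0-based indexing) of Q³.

Characteristic polynomial: r^2 + 7r + 10 = (r + 2)(r + 5), so the eigenvalues are -5, -2.
r=-5: eigenvector (2, 3).
r=-2: eigenvector (1, 1).
P = [[2, 1], [3, 1]], D = diag(-5, -2), P⁻¹ = [[-1, 1], [3, -2]].
Q³ = P·diag(-125, -8)·P⁻¹ = [[226, -234], [351, -359]].
The requested entry is 351.

351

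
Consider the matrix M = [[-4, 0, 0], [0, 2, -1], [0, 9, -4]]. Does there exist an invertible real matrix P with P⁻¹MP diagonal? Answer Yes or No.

Characteristic polynomial: p(λ) = λ^3 + 6λ^2 + 9λ + 4 = (λ + 1)^2(λ + 4).
λ = -1 has algebraic multiplicity 2; rank(M + 1I) = 2, so geometric multiplicity = 1.
Geometric multiplicity < algebraic multiplicity, so M is not diagonalizable.

No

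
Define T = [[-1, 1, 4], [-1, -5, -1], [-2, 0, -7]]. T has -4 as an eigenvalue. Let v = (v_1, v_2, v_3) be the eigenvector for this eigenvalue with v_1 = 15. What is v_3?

-10

T + 4I = [[3, 1, 4], [-1, -1, -1], [-2, 0, -3]].
Solving (T + 4I)v = 0 gives the eigenspace spanned by (15, -5, -10).
With v_1 = 15, v = (15, -5, -10), so v_3 = -10.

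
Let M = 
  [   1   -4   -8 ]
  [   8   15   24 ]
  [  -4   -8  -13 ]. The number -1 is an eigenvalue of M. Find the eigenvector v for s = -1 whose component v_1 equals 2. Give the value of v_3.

4

M + 1I = [[2, -4, -8], [8, 16, 24], [-4, -8, -12]].
Solving (M + 1I)v = 0 gives the eigenspace spanned by (2, -7, 4).
With v_1 = 2, v = (2, -7, 4), so v_3 = 4.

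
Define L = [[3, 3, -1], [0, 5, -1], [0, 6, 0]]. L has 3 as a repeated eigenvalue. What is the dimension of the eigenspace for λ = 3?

1

L − 3I = [[0, 3, -1], [0, 2, -1], [0, 6, -3]].
This matrix has rank 2, so its null space has dimension 3 − 2 = 1.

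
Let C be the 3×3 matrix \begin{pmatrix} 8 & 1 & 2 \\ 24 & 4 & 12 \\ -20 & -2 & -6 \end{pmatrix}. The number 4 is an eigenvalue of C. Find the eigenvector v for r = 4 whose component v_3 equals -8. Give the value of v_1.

4

C − 4I = [[4, 1, 2], [24, 0, 12], [-20, -2, -10]].
Solving (C − 4I)v = 0 gives the eigenspace spanned by (4, 0, -8).
With v_3 = -8, v = (4, 0, -8), so v_1 = 4.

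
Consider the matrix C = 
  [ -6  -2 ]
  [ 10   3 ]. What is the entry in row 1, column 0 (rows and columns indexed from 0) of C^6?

Characteristic polynomial: s^2 + 3s + 2 = (s + 1)(s + 2), so the eigenvalues are -2, -1.
s=-2: eigenvector (1, -2).
s=-1: eigenvector (-2, 5).
P = [[1, -2], [-2, 5]], D = diag(-2, -1), P⁻¹ = [[5, 2], [2, 1]].
C⁶ = P·diag(64, 1)·P⁻¹ = [[316, 126], [-630, -251]].
The requested entry is -630.

-630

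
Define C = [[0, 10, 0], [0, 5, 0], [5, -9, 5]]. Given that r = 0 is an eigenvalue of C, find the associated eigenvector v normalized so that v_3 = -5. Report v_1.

5

C = [[0, 10, 0], [0, 5, 0], [5, -9, 5]].
Solving (C)v = 0 gives the eigenspace spanned by (5, 0, -5).
With v_3 = -5, v = (5, 0, -5), so v_1 = 5.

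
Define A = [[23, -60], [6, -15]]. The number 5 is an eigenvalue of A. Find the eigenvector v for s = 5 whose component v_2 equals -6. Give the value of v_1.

-20

A − 5I = [[18, -60], [6, -20]].
Solving (A − 5I)v = 0 gives the eigenspace spanned by (-20, -6).
With v_2 = -6, v = (-20, -6), so v_1 = -20.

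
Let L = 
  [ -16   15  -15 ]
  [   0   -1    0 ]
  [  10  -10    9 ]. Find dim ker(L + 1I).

L + 1I = [[-15, 15, -15], [0, 0, 0], [10, -10, 10]].
This matrix has rank 1, so its null space has dimension 3 − 1 = 2.

2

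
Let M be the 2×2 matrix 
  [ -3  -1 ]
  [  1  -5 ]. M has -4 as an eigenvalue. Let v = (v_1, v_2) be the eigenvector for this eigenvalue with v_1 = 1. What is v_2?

1

M + 4I = [[1, -1], [1, -1]].
Solving (M + 4I)v = 0 gives the eigenspace spanned by (1, 1).
With v_1 = 1, v = (1, 1), so v_2 = 1.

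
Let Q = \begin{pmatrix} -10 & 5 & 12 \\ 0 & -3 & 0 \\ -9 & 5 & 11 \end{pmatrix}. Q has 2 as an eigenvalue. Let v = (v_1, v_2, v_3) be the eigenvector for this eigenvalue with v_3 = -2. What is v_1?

-2

Q − 2I = [[-12, 5, 12], [0, -5, 0], [-9, 5, 9]].
Solving (Q − 2I)v = 0 gives the eigenspace spanned by (-2, 0, -2).
With v_3 = -2, v = (-2, 0, -2), so v_1 = -2.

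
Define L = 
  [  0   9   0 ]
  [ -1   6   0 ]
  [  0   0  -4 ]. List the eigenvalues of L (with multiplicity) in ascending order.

-4, 3, 3

Characteristic polynomial: p(s) = s^3 - 2s^2 - 15s + 36 = (s - 3)^2(s + 4).
Roots (with multiplicity): -4, 3, 3.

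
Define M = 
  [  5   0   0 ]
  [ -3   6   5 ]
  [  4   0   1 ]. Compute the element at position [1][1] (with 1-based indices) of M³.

125

Characteristic polynomial: r^3 - 12r^2 + 41r - 30 = (r - 6)(r - 5)(r - 1), so the eigenvalues are 1, 5, 6.
r=5: eigenvector (1, -2, 1).
r=6: eigenvector (0, 1, 0).
r=1: eigenvector (0, 1, -1).
P = [[1, 0, 0], [-2, 1, 1], [1, 0, -1]], D = diag(5, 6, 1), P⁻¹ = [[1, 0, 0], [1, 1, 1], [1, 0, -1]].
M³ = P·diag(125, 216, 1)·P⁻¹ = [[125, 0, 0], [-33, 216, 215], [124, 0, 1]].
The requested entry is 125.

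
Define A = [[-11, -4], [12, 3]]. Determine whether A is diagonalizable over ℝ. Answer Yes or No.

Yes

Characteristic polynomial: p(μ) = μ^2 + 8μ + 15 = (μ + 3)(μ + 5).
All 2 eigenvalues are distinct, so A is diagonalizable.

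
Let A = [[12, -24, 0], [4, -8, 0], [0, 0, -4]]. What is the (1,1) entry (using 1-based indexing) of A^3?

Characteristic polynomial: λ^3 - 16λ = λ(λ - 4)(λ + 4), so the eigenvalues are -4, 0, 4.
λ=4: eigenvector (3, 1, 0).
λ=0: eigenvector (2, 1, 0).
λ=-4: eigenvector (0, 0, 1).
P = [[3, 2, 0], [1, 1, 0], [0, 0, 1]], D = diag(4, 0, -4), P⁻¹ = [[1, -2, 0], [-1, 3, 0], [0, 0, 1]].
A³ = P·diag(64, 0, -64)·P⁻¹ = [[192, -384, 0], [64, -128, 0], [0, 0, -64]].
The requested entry is 192.

192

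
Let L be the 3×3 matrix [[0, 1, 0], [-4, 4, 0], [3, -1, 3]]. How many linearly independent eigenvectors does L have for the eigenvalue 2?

L − 2I = [[-2, 1, 0], [-4, 2, 0], [3, -1, 1]].
This matrix has rank 2, so its null space has dimension 3 − 2 = 1.

1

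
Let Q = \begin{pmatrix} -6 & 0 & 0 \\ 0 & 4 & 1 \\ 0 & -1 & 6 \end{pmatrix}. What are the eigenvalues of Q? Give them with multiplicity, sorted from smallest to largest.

-6, 5, 5

Characteristic polynomial: p(μ) = μ^3 - 4μ^2 - 35μ + 150 = (μ - 5)^2(μ + 6).
Roots (with multiplicity): -6, 5, 5.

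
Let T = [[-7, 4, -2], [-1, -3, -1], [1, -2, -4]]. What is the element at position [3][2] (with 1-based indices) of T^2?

Characteristic polynomial: r^3 + 14r^2 + 65r + 100 = (r + 4)(r + 5)^2, so the eigenvalues are -5, -5, -4.
r=-5: eigenvector (1, 0, -1).
r=-4: eigenvector (-2, -1, 1).
r=-5: eigenvector (0, 1, 2).
P = [[1, -2, 0], [0, -1, 1], [-1, 1, 2]], D = diag(-5, -4, -5), P⁻¹ = [[3, -4, 2], [1, -2, 1], [1, -1, 1]].
T² = P·diag(25, 16, 25)·P⁻¹ = [[43, -36, 18], [9, 7, 9], [-9, 18, 16]].
The requested entry is 18.

18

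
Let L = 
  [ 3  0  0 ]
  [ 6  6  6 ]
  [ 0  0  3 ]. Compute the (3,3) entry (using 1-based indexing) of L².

9

Characteristic polynomial: λ^3 - 12λ^2 + 45λ - 54 = (λ - 6)(λ - 3)^2, so the eigenvalues are 3, 3, 6.
λ=6: eigenvector (0, 1, 0).
λ=3: eigenvector (1, -2, 0).
λ=3: eigenvector (-1, 0, 1).
P = [[0, 1, -1], [1, -2, 0], [0, 0, 1]], D = diag(6, 3, 3), P⁻¹ = [[2, 1, 2], [1, 0, 1], [0, 0, 1]].
L² = P·diag(36, 9, 9)·P⁻¹ = [[9, 0, 0], [54, 36, 54], [0, 0, 9]].
The requested entry is 9.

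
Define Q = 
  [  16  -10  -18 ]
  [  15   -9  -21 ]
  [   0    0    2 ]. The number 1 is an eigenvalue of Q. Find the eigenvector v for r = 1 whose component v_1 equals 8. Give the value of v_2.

12

Q − 1I = [[15, -10, -18], [15, -10, -21], [0, 0, 1]].
Solving (Q − 1I)v = 0 gives the eigenspace spanned by (8, 12, 0).
With v_1 = 8, v = (8, 12, 0), so v_2 = 12.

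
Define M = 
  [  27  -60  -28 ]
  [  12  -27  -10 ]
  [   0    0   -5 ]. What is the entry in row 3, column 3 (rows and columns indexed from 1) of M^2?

Characteristic polynomial: μ^3 + 5μ^2 - 9μ - 45 = (μ - 3)(μ + 3)(μ + 5), so the eigenvalues are -5, -3, 3.
μ=-3: eigenvector (2, 1, 0).
μ=3: eigenvector (5, 2, 0).
μ=-5: eigenvector (-1, -1, 1).
P = [[2, 5, -1], [1, 2, -1], [0, 0, 1]], D = diag(-3, 3, -5), P⁻¹ = [[-2, 5, 3], [1, -2, -1], [0, 0, 1]].
M² = P·diag(9, 9, 25)·P⁻¹ = [[9, 0, -16], [0, 9, -16], [0, 0, 25]].
The requested entry is 25.

25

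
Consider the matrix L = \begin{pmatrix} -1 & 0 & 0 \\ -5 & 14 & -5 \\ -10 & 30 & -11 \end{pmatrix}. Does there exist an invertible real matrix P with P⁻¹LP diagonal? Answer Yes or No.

Characteristic polynomial: p(s) = s^3 - 2s^2 - 7s - 4 = (s - 4)(s + 1)^2.
s = -1 has algebraic multiplicity 2; rank(L + 1I) = 1, so geometric multiplicity = 2.
Every eigenvalue has geometric = algebraic multiplicity, so L is diagonalizable.

Yes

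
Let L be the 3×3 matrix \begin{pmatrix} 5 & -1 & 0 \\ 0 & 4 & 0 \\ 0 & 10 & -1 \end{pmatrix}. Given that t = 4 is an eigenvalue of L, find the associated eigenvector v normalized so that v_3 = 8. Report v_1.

L − 4I = [[1, -1, 0], [0, 0, 0], [0, 10, -5]].
Solving (L − 4I)v = 0 gives the eigenspace spanned by (4, 4, 8).
With v_3 = 8, v = (4, 4, 8), so v_1 = 4.

4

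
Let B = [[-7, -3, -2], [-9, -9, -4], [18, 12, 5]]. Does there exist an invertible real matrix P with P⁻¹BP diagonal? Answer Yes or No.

Characteristic polynomial: p(λ) = λ^3 + 11λ^2 + 40λ + 48 = (λ + 3)(λ + 4)^2.
λ = -4 has algebraic multiplicity 2; rank(B + 4I) = 2, so geometric multiplicity = 1.
Geometric multiplicity < algebraic multiplicity, so B is not diagonalizable.

No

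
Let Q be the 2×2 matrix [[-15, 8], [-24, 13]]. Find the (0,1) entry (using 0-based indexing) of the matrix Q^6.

-1456

Characteristic polynomial: r^2 + 2r - 3 = (r - 1)(r + 3), so the eigenvalues are -3, 1.
r=1: eigenvector (-1, -2).
r=-3: eigenvector (2, 3).
P = [[-1, 2], [-2, 3]], D = diag(1, -3), P⁻¹ = [[3, -2], [2, -1]].
Q⁶ = P·diag(1, 729)·P⁻¹ = [[2913, -1456], [4368, -2183]].
The requested entry is -1456.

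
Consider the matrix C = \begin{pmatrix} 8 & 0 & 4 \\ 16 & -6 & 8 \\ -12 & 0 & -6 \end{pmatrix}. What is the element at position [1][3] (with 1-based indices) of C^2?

Characteristic polynomial: t^3 + 4t^2 - 12t = t(t - 2)(t + 6), so the eigenvalues are -6, 0, 2.
t=0: eigenvector (1, 0, -2).
t=-6: eigenvector (0, 1, 0).
t=2: eigenvector (2, 1, -3).
P = [[1, 0, 2], [0, 1, 1], [-2, 0, -3]], D = diag(0, -6, 2), P⁻¹ = [[-3, 0, -2], [-2, 1, -1], [2, 0, 1]].
C² = P·diag(0, 36, 4)·P⁻¹ = [[16, 0, 8], [-64, 36, -32], [-24, 0, -12]].
The requested entry is 8.

8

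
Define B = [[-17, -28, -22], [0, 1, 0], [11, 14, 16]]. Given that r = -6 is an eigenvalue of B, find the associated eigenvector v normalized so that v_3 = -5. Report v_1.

B + 6I = [[-11, -28, -22], [0, 7, 0], [11, 14, 22]].
Solving (B + 6I)v = 0 gives the eigenspace spanned by (10, 0, -5).
With v_3 = -5, v = (10, 0, -5), so v_1 = 10.

10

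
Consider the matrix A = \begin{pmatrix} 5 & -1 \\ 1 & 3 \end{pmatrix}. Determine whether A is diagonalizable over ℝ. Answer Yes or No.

No

Characteristic polynomial: p(μ) = μ^2 - 8μ + 16 = (μ - 4)^2.
μ = 4 has algebraic multiplicity 2; rank(A − 4I) = 1, so geometric multiplicity = 1.
Geometric multiplicity < algebraic multiplicity, so A is not diagonalizable.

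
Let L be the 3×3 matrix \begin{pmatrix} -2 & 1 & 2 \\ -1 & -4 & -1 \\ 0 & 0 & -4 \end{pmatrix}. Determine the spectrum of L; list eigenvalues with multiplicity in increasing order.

Characteristic polynomial: p(λ) = λ^3 + 10λ^2 + 33λ + 36 = (λ + 3)^2(λ + 4).
Roots (with multiplicity): -4, -3, -3.

-4, -3, -3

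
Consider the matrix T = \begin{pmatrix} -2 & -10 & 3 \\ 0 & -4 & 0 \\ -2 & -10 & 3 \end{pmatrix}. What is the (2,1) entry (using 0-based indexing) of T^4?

510

Characteristic polynomial: μ^3 + 3μ^2 - 4μ = μ(μ - 1)(μ + 4), so the eigenvalues are -4, 0, 1.
μ=0: eigenvector (3, 0, 2).
μ=-4: eigenvector (2, 1, 2).
μ=1: eigenvector (1, 0, 1).
P = [[3, 2, 1], [0, 1, 0], [2, 2, 1]], D = diag(0, -4, 1), P⁻¹ = [[1, 0, -1], [0, 1, 0], [-2, -2, 3]].
T⁴ = P·diag(0, 256, 1)·P⁻¹ = [[-2, 510, 3], [0, 256, 0], [-2, 510, 3]].
The requested entry is 510.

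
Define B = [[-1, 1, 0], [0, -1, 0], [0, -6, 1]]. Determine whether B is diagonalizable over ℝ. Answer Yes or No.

Characteristic polynomial: p(t) = t^3 + t^2 - t - 1 = (t - 1)(t + 1)^2.
t = -1 has algebraic multiplicity 2; rank(B + 1I) = 2, so geometric multiplicity = 1.
Geometric multiplicity < algebraic multiplicity, so B is not diagonalizable.

No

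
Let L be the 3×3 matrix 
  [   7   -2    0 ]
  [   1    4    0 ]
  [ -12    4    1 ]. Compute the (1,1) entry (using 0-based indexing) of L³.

34

Characteristic polynomial: s^3 - 12s^2 + 41s - 30 = (s - 6)(s - 5)(s - 1), so the eigenvalues are 1, 5, 6.
s=6: eigenvector (2, 1, -4).
s=5: eigenvector (1, 1, -2).
s=1: eigenvector (0, 0, 1).
P = [[2, 1, 0], [1, 1, 0], [-4, -2, 1]], D = diag(6, 5, 1), P⁻¹ = [[1, -1, 0], [-1, 2, 0], [2, 0, 1]].
L³ = P·diag(216, 125, 1)·P⁻¹ = [[307, -182, 0], [91, 34, 0], [-612, 364, 1]].
The requested entry is 34.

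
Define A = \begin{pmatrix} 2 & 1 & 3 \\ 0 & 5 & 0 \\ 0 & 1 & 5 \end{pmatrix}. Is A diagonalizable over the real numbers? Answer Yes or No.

Characteristic polynomial: p(λ) = λ^3 - 12λ^2 + 45λ - 50 = (λ - 5)^2(λ - 2).
λ = 5 has algebraic multiplicity 2; rank(A − 5I) = 2, so geometric multiplicity = 1.
Geometric multiplicity < algebraic multiplicity, so A is not diagonalizable.

No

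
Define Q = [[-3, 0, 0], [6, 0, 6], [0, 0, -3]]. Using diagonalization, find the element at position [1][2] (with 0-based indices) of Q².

Characteristic polynomial: t^3 + 6t^2 + 9t = t(t + 3)^2, so the eigenvalues are -3, -3, 0.
t=-3: eigenvector (1, -2, 0).
t=0: eigenvector (0, 1, 0).
t=-3: eigenvector (-1, 0, 1).
P = [[1, 0, -1], [-2, 1, 0], [0, 0, 1]], D = diag(-3, 0, -3), P⁻¹ = [[1, 0, 1], [2, 1, 2], [0, 0, 1]].
Q² = P·diag(9, 0, 9)·P⁻¹ = [[9, 0, 0], [-18, 0, -18], [0, 0, 9]].
The requested entry is -18.

-18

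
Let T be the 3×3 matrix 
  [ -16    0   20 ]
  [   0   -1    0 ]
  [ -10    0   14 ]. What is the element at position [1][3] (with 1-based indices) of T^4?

Characteristic polynomial: λ^3 + 3λ^2 - 22λ - 24 = (λ - 4)(λ + 1)(λ + 6), so the eigenvalues are -6, -1, 4.
λ=4: eigenvector (1, 0, 1).
λ=-1: eigenvector (0, 1, 0).
λ=-6: eigenvector (2, 0, 1).
P = [[1, 0, 2], [0, 1, 0], [1, 0, 1]], D = diag(4, -1, -6), P⁻¹ = [[-1, 0, 2], [0, 1, 0], [1, 0, -1]].
T⁴ = P·diag(256, 1, 1296)·P⁻¹ = [[2336, 0, -2080], [0, 1, 0], [1040, 0, -784]].
The requested entry is -2080.

-2080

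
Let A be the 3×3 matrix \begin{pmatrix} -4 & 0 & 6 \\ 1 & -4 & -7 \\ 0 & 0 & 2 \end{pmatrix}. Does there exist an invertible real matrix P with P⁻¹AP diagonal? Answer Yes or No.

Characteristic polynomial: p(s) = s^3 + 6s^2 - 32 = (s - 2)(s + 4)^2.
s = -4 has algebraic multiplicity 2; rank(A + 4I) = 2, so geometric multiplicity = 1.
Geometric multiplicity < algebraic multiplicity, so A is not diagonalizable.

No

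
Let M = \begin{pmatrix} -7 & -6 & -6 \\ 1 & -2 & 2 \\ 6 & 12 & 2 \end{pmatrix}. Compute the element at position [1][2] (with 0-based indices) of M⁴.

-30

Characteristic polynomial: r^3 + 7r^2 + 14r + 8 = (r + 1)(r + 2)(r + 4), so the eigenvalues are -4, -2, -1.
r=-2: eigenvector (6, -2, -3).
r=-4: eigenvector (-2, 1, 0).
r=-1: eigenvector (3, -1, -2).
P = [[6, -2, 3], [-2, 1, -1], [-3, 0, -2]], D = diag(-2, -4, -1), P⁻¹ = [[2, 4, 1], [1, 3, 0], [-3, -6, -2]].
M⁴ = P·diag(16, 256, 1)·P⁻¹ = [[-329, -1170, 90], [195, 646, -30], [-90, -180, -44]].
The requested entry is -30.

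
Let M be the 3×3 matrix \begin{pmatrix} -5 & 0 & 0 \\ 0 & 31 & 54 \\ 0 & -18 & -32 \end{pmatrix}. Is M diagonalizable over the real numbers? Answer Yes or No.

Characteristic polynomial: p(λ) = λ^3 + 6λ^2 - 15λ - 100 = (λ - 4)(λ + 5)^2.
λ = -5 has algebraic multiplicity 2; rank(M + 5I) = 1, so geometric multiplicity = 2.
Every eigenvalue has geometric = algebraic multiplicity, so M is diagonalizable.

Yes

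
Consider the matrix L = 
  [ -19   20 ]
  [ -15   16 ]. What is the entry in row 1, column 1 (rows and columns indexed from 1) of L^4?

Characteristic polynomial: μ^2 + 3μ - 4 = (μ - 1)(μ + 4), so the eigenvalues are -4, 1.
μ=1: eigenvector (1, 1).
μ=-4: eigenvector (4, 3).
P = [[1, 4], [1, 3]], D = diag(1, -4), P⁻¹ = [[-3, 4], [1, -1]].
L⁴ = P·diag(1, 256)·P⁻¹ = [[1021, -1020], [765, -764]].
The requested entry is 1021.

1021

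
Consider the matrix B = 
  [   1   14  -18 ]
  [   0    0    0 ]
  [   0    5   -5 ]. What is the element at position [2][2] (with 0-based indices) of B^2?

Characteristic polynomial: t^3 + 4t^2 - 5t = t(t - 1)(t + 5), so the eigenvalues are -5, 0, 1.
t=1: eigenvector (1, 0, 0).
t=-5: eigenvector (3, 0, 1).
t=0: eigenvector (4, 1, 1).
P = [[1, 3, 4], [0, 0, 1], [0, 1, 1]], D = diag(1, -5, 0), P⁻¹ = [[1, -1, -3], [0, -1, 1], [0, 1, 0]].
B² = P·diag(1, 25, 0)·P⁻¹ = [[1, -76, 72], [0, 0, 0], [0, -25, 25]].
The requested entry is 25.

25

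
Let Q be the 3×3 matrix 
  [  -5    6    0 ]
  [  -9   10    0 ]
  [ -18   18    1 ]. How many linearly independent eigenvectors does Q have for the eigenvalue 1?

Q − 1I = [[-6, 6, 0], [-9, 9, 0], [-18, 18, 0]].
This matrix has rank 1, so its null space has dimension 3 − 1 = 2.

2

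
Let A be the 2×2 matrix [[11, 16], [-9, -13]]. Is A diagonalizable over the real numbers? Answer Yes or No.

No

Characteristic polynomial: p(μ) = μ^2 + 2μ + 1 = (μ + 1)^2.
μ = -1 has algebraic multiplicity 2; rank(A + 1I) = 1, so geometric multiplicity = 1.
Geometric multiplicity < algebraic multiplicity, so A is not diagonalizable.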